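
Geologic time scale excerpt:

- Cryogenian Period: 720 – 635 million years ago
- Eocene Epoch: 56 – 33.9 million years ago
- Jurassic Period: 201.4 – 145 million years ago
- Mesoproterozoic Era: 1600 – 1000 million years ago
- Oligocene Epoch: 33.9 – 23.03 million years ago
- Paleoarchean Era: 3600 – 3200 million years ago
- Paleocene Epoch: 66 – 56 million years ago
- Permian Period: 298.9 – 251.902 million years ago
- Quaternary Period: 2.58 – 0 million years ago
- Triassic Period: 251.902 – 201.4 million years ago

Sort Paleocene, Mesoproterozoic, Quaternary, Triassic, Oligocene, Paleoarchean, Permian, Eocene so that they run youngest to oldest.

The oldest of these is Paleoarchean (starts 3600 Ma) and the youngest is Quaternary (ends 0 Ma).
In between, by decreasing start age: Mesoproterozoic (1600), Permian (298.9), Triassic (251.902), Paleocene (66), Eocene (56), Oligocene (33.9).
Listing youngest first means reversing that sequence.

Quaternary → Oligocene → Eocene → Paleocene → Triassic → Permian → Mesoproterozoic → Paleoarchean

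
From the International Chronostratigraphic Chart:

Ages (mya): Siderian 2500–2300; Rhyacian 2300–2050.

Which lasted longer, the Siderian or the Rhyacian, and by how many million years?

Rhyacian, by 50 million years

Siderian: 2500 − 2300 = 200 Myr.
Rhyacian: 2300 − 2050 = 250 Myr.
Difference: 250 − 200 = 50 Myr, so the Rhyacian was longer.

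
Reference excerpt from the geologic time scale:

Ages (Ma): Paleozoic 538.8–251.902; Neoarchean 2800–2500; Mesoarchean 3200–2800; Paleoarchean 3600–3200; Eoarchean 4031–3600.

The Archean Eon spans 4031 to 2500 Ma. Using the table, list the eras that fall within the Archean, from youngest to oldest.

Neoarchean, Mesoarchean, Paleoarchean, Eoarchean

Eras with both bounds inside 4031–2500 Ma: Neoarchean (2800–2500), Mesoarchean (3200–2800), Paleoarchean (3600–3200), Eoarchean (4031–3600).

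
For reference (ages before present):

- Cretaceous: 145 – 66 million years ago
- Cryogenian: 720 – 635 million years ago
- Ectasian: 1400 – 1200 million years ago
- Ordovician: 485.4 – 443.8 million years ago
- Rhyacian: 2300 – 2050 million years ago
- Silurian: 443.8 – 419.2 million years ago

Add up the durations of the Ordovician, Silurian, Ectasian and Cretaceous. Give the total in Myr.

Duration is start − end for each: (485.4 − 443.8) + (443.8 − 419.2) + (1400 − 1200) + (145 − 66).
That is 41.6 + 24.6 + 200 + 79, which totals 345.2 million years.

345.2 million years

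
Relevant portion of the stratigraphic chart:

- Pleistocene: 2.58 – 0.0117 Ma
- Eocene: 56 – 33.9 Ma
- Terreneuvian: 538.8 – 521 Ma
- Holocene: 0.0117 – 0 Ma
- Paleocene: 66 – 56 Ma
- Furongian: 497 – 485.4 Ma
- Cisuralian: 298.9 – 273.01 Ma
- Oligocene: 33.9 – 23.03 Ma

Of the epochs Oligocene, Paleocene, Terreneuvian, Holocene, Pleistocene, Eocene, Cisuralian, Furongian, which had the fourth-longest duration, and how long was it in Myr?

Furongian, 11.6 million years

Durations: Oligocene 10.87; Paleocene 10; Terreneuvian 17.8; Holocene 0.0117; Pleistocene 2.5683; Eocene 22.1; Cisuralian 25.89; Furongian 11.6 Myr.
Sorted longest-first: Cisuralian (25.89), Eocene (22.1), Terreneuvian (17.8), Furongian (11.6), Oligocene (10.87), Paleocene (10), Pleistocene (2.5683), Holocene (0.0117).
The fourth longest is Furongian at 11.6 Myr.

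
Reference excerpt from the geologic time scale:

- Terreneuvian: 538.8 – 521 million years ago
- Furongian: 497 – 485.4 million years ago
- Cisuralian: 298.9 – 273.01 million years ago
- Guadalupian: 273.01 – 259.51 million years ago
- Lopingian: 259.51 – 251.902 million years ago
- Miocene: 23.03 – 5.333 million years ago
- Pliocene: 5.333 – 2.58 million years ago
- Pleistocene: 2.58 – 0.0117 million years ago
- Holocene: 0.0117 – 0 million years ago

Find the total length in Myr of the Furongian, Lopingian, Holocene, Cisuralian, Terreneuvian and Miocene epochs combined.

Each duration: Furongian = 11.6; Lopingian = 7.608; Holocene = 0.0117; Cisuralian = 25.89; Terreneuvian = 17.8; Miocene = 17.697.
Sum: 11.6 + 7.608 + 0.0117 + 25.89 + 17.8 + 17.697 = 80.6067 Myr.

80.6067 million years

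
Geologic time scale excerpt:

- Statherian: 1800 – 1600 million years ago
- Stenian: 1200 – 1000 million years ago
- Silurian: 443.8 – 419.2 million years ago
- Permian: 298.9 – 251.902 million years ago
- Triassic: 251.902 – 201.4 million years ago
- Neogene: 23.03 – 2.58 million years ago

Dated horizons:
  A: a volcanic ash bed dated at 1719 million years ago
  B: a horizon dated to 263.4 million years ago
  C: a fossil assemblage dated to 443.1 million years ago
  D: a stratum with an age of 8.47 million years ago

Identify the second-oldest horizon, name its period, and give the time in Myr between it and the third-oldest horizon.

C, in the Silurian; 179.7 million years to B

Larger Ma means older, so oldest first: A 1719 > C 443.1 > B 263.4 > D 8.47.
Counting 2 along gives C (443.1 Ma); the excerpt puts that inside the Silurian, 443.8–419.2 Ma.
Next in line is B (263.4 Ma), and 443.1 − 263.4 = 179.7 Myr.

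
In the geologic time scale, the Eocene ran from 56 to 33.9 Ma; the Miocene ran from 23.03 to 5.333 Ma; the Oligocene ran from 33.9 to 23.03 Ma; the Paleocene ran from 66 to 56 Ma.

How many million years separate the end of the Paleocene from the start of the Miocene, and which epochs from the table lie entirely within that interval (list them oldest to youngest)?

32.97 million years; Eocene, Oligocene

The Paleocene closes at 56 Ma and the Miocene opens at 23.03 Ma, so the interval is 56 − 23.03 = 32.97 Myr.
An epoch fits inside if it starts at or after 56 Ma and ends at or before 23.03 Ma; oldest first that gives Eocene, Oligocene.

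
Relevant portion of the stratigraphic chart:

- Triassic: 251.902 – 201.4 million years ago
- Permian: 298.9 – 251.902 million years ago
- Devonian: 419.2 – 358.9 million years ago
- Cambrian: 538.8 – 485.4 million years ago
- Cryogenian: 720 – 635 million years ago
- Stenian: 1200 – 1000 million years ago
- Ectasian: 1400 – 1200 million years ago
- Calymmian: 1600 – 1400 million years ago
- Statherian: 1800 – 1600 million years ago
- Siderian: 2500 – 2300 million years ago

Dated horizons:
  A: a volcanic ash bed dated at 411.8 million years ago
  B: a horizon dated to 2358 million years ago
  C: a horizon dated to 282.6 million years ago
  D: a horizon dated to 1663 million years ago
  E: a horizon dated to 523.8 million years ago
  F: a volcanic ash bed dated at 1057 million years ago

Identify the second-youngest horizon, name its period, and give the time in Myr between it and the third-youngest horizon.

A, in the Devonian; 112 million years to E

Sorted youngest-first by Ma: C (282.6), A (411.8), E (523.8), F (1057), D (1663), B (2358).
The second youngest is A at 411.8 Ma, which lies in 419.2–358.9 Ma: the Devonian.
The third youngest is E at 523.8 Ma; separation = |411.8 − 523.8| = 112 Myr.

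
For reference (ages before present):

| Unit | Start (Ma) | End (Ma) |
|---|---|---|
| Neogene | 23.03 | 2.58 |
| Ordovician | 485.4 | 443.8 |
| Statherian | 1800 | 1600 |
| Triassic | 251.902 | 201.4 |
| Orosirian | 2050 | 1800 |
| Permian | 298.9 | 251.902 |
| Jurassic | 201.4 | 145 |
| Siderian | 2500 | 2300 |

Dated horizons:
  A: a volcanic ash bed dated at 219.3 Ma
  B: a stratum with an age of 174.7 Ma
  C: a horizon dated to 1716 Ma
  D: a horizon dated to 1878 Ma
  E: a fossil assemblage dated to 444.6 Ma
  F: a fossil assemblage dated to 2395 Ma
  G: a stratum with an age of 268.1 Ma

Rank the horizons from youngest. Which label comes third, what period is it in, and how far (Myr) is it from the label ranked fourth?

Sorted youngest-first by Ma: B (174.7), A (219.3), G (268.1), E (444.6), C (1716), D (1878), F (2395).
The third youngest is G at 268.1 Ma, which lies in 298.9–251.902 Ma: the Permian.
The fourth youngest is E at 444.6 Ma; separation = |268.1 − 444.6| = 176.5 Myr.

G, in the Permian; 176.5 million years to E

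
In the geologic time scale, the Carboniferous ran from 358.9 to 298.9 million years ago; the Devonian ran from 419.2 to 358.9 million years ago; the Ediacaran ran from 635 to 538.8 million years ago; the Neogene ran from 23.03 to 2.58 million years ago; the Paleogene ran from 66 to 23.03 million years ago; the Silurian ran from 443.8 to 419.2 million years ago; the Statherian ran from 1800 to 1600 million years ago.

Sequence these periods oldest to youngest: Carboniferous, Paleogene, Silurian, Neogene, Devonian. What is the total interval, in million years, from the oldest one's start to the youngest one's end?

Silurian → Devonian → Carboniferous → Paleogene → Neogene; total span 441.22 Myr

Start ages (Ma): Silurian 443.8, Devonian 419.2, Carboniferous 358.9, Paleogene 66, Neogene 23.03.
Ordered oldest to youngest: Silurian, Devonian, Carboniferous, Paleogene, Neogene.
Span = 443.8 − 2.58 = 441.22 Myr.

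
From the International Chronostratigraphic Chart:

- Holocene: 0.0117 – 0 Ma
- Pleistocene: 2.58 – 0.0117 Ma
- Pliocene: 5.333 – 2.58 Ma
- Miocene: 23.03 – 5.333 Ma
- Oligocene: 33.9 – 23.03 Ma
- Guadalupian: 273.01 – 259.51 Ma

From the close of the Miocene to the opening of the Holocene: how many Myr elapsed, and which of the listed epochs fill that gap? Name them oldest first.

End of Miocene = 5.333 Ma; start of Holocene = 0.0117 Ma.
Gap = 5.333 − 0.0117 = 5.3213 Myr.
Epochs wholly inside 5.333–0.0117 Ma: Pliocene (5.333–2.58), Pleistocene (2.58–0.0117).

5.3213 million years; Pliocene, Pleistocene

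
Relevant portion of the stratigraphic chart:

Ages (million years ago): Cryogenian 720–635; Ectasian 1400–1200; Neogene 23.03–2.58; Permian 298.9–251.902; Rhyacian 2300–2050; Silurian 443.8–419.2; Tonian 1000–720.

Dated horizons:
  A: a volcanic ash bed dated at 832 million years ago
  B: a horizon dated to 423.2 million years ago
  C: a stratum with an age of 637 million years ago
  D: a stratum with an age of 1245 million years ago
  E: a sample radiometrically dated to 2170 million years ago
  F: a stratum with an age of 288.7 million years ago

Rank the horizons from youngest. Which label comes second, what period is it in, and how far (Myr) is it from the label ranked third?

B, in the Silurian; 213.8 million years to C

Sorted youngest-first by Ma: F (288.7), B (423.2), C (637), A (832), D (1245), E (2170).
The second youngest is B at 423.2 Ma, which lies in 443.8–419.2 Ma: the Silurian.
The third youngest is C at 637 Ma; separation = |423.2 − 637| = 213.8 Myr.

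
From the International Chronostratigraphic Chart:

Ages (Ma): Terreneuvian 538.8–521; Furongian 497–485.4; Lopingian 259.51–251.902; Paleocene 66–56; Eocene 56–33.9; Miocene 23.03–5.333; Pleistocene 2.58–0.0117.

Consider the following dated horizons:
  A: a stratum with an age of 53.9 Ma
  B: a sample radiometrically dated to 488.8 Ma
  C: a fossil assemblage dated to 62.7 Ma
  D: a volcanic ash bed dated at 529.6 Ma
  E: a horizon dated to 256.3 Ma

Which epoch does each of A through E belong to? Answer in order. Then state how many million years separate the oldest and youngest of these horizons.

A — Eocene; B — Furongian; C — Paleocene; D — Terreneuvian; E — Lopingian; span 475.7 million years

A: 53.9 Ma lies in 56–33.9 Ma, so Eocene.
B: 488.8 Ma lies in 497–485.4 Ma, so Furongian.
C: 62.7 Ma lies in 66–56 Ma, so Paleocene.
D: 529.6 Ma lies in 538.8–521 Ma, so Terreneuvian.
E: 256.3 Ma lies in 259.51–251.902 Ma, so Lopingian.
Oldest = 529.6 Ma, youngest = 53.9 Ma → span 475.7 Myr.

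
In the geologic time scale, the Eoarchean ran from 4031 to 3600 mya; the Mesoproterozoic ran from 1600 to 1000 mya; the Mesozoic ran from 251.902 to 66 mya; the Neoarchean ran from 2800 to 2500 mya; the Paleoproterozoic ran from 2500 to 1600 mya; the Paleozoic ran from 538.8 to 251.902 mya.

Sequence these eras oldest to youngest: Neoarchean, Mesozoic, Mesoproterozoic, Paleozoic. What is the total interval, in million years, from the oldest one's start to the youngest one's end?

Neoarchean, Mesoproterozoic, Paleozoic, Mesozoic; total span 2734 Myr

Start ages (Ma): Neoarchean 2800, Mesoproterozoic 1600, Paleozoic 538.8, Mesozoic 251.902.
Ordered oldest to youngest: Neoarchean, Mesoproterozoic, Paleozoic, Mesozoic.
Span = 2800 − 66 = 2734 Myr.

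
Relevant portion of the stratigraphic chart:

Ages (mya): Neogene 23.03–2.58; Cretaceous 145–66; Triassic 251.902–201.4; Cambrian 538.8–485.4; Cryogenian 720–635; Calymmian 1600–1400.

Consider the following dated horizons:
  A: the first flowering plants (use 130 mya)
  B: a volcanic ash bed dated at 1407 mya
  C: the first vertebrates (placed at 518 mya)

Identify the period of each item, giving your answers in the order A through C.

Match each age against the start–end ranges in the excerpt: A = 130 Ma → Cretaceous (145–66); B = 1407 Ma → Calymmian (1600–1400); C = 518 Ma → Cambrian (538.8–485.4).

A — Cretaceous; B — Calymmian; C — Cambrian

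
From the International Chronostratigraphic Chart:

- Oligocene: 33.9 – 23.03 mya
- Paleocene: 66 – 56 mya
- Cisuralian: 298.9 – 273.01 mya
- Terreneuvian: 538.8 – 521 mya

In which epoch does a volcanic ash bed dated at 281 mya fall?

Cisuralian

281 Ma lies between 298.9 and 273.01 Ma, so it falls in the Cisuralian.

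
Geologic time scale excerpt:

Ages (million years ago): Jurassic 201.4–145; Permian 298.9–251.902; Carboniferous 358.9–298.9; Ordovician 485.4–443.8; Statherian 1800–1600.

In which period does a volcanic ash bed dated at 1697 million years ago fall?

1697 Ma lies between 1800 and 1600 Ma, so it falls in the Statherian.

Statherian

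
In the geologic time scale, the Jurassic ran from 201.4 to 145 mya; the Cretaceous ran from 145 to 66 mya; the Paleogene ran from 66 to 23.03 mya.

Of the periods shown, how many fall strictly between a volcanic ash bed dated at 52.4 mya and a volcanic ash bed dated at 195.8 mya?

The older date is 195.8 Ma and the younger is 52.4 Ma.
Periods with start < 195.8 and end > 52.4 Ma: Cretaceous (145–66).
That is 1 complete period.

1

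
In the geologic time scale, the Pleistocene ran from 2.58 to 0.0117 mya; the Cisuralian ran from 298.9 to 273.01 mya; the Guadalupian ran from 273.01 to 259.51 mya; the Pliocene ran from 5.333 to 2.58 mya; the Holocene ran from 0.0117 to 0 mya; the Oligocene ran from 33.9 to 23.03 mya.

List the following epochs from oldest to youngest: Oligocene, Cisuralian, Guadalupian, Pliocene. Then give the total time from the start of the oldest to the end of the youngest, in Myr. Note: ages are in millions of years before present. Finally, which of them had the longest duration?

Start ages (Ma): Cisuralian 298.9, Guadalupian 273.01, Oligocene 33.9, Pliocene 5.333.
Ordered oldest to youngest: Cisuralian, Guadalupian, Oligocene, Pliocene.
Span = 298.9 − 2.58 = 296.32 Myr.
Durations: Guadalupian 13.5, Oligocene 10.87, Cisuralian 25.89, Pliocene 2.753 → longest is Cisuralian (25.89 Myr).

Cisuralian, Guadalupian, Oligocene, Pliocene; total span 296.32 Myr; longest is Cisuralian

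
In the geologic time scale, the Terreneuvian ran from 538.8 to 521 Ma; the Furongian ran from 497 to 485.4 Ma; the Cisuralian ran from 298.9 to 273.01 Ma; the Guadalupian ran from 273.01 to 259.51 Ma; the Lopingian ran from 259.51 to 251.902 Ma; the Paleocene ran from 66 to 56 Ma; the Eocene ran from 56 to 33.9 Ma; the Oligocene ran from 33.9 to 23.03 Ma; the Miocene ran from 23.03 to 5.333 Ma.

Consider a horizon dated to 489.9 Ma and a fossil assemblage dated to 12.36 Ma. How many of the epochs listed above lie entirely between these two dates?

489.9 Ma sits inside the Furongian (497–485.4) and 12.36 Ma inside the Miocene (23.03–5.333); neither of those is wholly between the two dates.
The listed epochs lying completely between them are Cisuralian, Guadalupian, Lopingian, Paleocene, Eocene, Oligocene — 6 in all.

6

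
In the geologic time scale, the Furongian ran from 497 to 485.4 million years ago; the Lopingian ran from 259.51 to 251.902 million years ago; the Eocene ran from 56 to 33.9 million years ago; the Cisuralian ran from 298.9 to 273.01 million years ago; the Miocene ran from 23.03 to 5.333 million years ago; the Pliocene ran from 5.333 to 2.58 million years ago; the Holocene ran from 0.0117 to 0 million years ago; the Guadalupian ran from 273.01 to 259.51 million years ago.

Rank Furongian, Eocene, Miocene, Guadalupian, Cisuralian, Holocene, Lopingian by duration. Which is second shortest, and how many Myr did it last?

Start − end for each: Furongian 497 − 485.4 = 11.6; Eocene 56 − 33.9 = 22.1; Miocene 23.03 − 5.333 = 17.697; Guadalupian 273.01 − 259.51 = 13.5; Cisuralian 298.9 − 273.01 = 25.89; Holocene 0.0117 − 0 = 0.0117; Lopingian 259.51 − 251.902 = 7.608.
Ranking these from shortest: Holocene < Lopingian < Furongian < Guadalupian < Miocene < Eocene < Cisuralian.
Position 2 in that ranking is Lopingian, which lasted 7.608 Myr.

Lopingian, 7.608 million years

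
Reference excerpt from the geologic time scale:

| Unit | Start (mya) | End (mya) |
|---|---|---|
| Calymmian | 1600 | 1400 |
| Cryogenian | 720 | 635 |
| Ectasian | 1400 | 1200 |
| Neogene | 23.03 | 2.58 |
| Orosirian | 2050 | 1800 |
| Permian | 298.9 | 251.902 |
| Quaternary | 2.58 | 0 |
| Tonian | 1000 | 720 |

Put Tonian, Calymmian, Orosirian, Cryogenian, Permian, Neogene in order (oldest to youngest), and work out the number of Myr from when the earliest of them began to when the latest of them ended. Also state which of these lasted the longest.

Orosirian, Calymmian, Tonian, Cryogenian, Permian, Neogene; total span 2047.42 Myr; longest is Tonian

From the excerpt: Tonian 1000–720; Calymmian 1600–1400; Orosirian 2050–1800; Cryogenian 720–635; Permian 298.9–251.902; Neogene 23.03–2.58 (Ma).
Larger Ma is earlier, so the oldest is Orosirian and the youngest is Neogene; oldest to youngest: Orosirian, Calymmian, Tonian, Cryogenian, Permian, Neogene.
Oldest start 2050 minus youngest end 2.58 gives 2047.42 Myr overall.
Individual lengths (start − end): Calymmian 200; Permian 46.998; Cryogenian 85; Neogene 20.45; Tonian 280; Orosirian 250. The largest is Tonian at 280 Myr.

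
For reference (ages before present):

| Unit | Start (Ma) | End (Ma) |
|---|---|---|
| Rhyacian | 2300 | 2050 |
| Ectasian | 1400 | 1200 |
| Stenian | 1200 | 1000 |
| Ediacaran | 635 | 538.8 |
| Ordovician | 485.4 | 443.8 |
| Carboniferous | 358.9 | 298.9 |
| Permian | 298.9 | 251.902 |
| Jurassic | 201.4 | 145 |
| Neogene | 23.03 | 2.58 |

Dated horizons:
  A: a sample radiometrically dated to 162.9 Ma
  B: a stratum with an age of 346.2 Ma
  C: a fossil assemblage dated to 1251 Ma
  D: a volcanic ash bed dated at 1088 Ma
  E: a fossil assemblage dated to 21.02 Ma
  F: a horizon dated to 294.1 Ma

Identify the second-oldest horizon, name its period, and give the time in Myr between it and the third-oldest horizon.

Larger Ma means older, so oldest first: C 1251 > D 1088 > B 346.2 > F 294.1 > A 162.9 > E 21.02.
Counting 2 along gives D (1088 Ma); the excerpt puts that inside the Stenian, 1200–1000 Ma.
Next in line is B (346.2 Ma), and 1088 − 346.2 = 741.8 Myr.

D, in the Stenian; 741.8 million years to B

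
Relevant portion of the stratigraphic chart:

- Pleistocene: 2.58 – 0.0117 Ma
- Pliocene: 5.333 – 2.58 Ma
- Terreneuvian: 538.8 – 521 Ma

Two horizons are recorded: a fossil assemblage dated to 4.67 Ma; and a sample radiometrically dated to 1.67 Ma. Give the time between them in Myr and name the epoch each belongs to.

Elapsed time: 4.67 − 1.67 = 3 Myr.
4.67 Ma lies within 5.333–2.58 Ma: Pliocene.
1.67 Ma lies within 2.58–0.0117 Ma: Pleistocene.

3 million years apart; the first in the Pliocene, the second in the Pleistocene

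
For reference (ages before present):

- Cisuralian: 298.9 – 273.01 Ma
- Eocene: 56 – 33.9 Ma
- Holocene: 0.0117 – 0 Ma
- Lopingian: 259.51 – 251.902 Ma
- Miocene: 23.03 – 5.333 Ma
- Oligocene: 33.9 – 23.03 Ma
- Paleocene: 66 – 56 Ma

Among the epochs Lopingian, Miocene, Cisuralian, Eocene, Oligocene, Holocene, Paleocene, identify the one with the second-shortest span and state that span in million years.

Lopingian, 7.608 million years

Start − end for each: Lopingian 259.51 − 251.902 = 7.608; Miocene 23.03 − 5.333 = 17.697; Cisuralian 298.9 − 273.01 = 25.89; Eocene 56 − 33.9 = 22.1; Oligocene 33.9 − 23.03 = 10.87; Holocene 0.0117 − 0 = 0.0117; Paleocene 66 − 56 = 10.
Ranking these from shortest: Holocene < Lopingian < Paleocene < Oligocene < Miocene < Eocene < Cisuralian.
Position 2 in that ranking is Lopingian, which lasted 7.608 Myr.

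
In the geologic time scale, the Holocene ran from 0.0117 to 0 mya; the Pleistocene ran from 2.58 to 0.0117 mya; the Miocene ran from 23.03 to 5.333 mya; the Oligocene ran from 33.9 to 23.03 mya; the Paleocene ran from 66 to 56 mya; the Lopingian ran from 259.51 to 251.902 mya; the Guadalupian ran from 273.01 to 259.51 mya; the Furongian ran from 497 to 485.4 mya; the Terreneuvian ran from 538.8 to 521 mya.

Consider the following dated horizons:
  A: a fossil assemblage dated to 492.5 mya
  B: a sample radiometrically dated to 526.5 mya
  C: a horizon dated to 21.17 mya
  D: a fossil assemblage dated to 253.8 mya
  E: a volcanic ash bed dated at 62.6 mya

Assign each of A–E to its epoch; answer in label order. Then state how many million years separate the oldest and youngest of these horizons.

A — Furongian; B — Terreneuvian; C — Miocene; D — Lopingian; E — Paleocene; span 505.33 million years

Match each age against the start–end ranges in the excerpt: A = 492.5 Ma → Furongian (497–485.4); B = 526.5 Ma → Terreneuvian (538.8–521); C = 21.17 Ma → Miocene (23.03–5.333); D = 253.8 Ma → Lopingian (259.51–251.902); E = 62.6 Ma → Paleocene (66–56).
The largest age is 526.5 Ma and the smallest is 21.17 Ma; their difference is 505.33 Myr.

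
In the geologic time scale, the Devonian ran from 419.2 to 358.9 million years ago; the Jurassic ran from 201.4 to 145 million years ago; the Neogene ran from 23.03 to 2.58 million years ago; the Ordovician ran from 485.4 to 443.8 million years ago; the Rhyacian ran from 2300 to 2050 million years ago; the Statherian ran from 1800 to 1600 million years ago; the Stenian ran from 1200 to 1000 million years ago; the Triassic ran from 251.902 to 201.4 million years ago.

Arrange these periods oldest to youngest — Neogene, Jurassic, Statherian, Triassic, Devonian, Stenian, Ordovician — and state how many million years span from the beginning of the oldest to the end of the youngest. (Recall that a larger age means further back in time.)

Statherian, Stenian, Ordovician, Devonian, Triassic, Jurassic, Neogene; total span 1797.42 Myr

From the excerpt: Neogene 23.03–2.58; Jurassic 201.4–145; Statherian 1800–1600; Triassic 251.902–201.4; Devonian 419.2–358.9; Stenian 1200–1000; Ordovician 485.4–443.8 (Ma).
Larger Ma is earlier, so the oldest is Statherian and the youngest is Neogene; oldest to youngest: Statherian, Stenian, Ordovician, Devonian, Triassic, Jurassic, Neogene.
Oldest start 1800 minus youngest end 2.58 gives 1797.42 Myr overall.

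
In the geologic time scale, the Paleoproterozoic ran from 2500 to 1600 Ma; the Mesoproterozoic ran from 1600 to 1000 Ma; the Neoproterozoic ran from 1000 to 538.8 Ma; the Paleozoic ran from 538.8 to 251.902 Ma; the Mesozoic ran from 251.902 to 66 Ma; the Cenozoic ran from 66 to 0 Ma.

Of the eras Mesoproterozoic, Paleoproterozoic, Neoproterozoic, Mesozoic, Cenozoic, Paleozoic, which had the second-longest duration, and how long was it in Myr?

Mesoproterozoic, 600 million years

Start − end for each: Mesoproterozoic 1600 − 1000 = 600; Paleoproterozoic 2500 − 1600 = 900; Neoproterozoic 1000 − 538.8 = 461.2; Mesozoic 251.902 − 66 = 185.902; Cenozoic 66 − 0 = 66; Paleozoic 538.8 − 251.902 = 286.898.
Ranking these from longest: Paleoproterozoic > Mesoproterozoic > Neoproterozoic > Paleozoic > Mesozoic > Cenozoic.
Position 2 in that ranking is Mesoproterozoic, which lasted 600 Myr.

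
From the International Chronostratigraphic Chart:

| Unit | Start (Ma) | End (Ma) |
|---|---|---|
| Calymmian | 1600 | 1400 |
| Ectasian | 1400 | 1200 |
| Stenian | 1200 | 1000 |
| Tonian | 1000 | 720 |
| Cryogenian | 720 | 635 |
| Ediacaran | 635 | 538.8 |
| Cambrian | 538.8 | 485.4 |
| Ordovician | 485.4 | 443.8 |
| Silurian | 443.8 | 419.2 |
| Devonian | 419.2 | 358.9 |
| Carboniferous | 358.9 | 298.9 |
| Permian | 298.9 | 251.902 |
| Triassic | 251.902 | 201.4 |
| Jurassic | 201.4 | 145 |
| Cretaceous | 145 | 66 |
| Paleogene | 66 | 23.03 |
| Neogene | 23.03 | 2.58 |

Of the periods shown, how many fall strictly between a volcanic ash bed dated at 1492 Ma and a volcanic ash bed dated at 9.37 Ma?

15

The older date is 1492 Ma and the younger is 9.37 Ma.
Periods with start < 1492 and end > 9.37 Ma: Ectasian (1400–1200), Stenian (1200–1000), Tonian (1000–720), Cryogenian (720–635), Ediacaran (635–538.8), Cambrian (538.8–485.4), Ordovician (485.4–443.8), Silurian (443.8–419.2), Devonian (419.2–358.9), Carboniferous (358.9–298.9), Permian (298.9–251.902), Triassic (251.902–201.4), Jurassic (201.4–145), Cretaceous (145–66), Paleogene (66–23.03).
That is 15 complete periods.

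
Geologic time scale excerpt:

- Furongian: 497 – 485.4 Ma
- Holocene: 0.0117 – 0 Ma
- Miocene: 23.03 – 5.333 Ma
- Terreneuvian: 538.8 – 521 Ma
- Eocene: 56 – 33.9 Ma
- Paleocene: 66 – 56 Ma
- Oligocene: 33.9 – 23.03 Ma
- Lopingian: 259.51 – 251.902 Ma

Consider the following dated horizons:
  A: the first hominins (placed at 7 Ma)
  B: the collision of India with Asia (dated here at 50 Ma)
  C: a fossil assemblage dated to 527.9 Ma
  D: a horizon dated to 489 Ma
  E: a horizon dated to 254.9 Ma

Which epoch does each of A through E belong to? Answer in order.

A: 7 Ma lies in 23.03–5.333 Ma, so Miocene.
B: 50 Ma lies in 56–33.9 Ma, so Eocene.
C: 527.9 Ma lies in 538.8–521 Ma, so Terreneuvian.
D: 489 Ma lies in 497–485.4 Ma, so Furongian.
E: 254.9 Ma lies in 259.51–251.902 Ma, so Lopingian.

A — Miocene; B — Eocene; C — Terreneuvian; D — Furongian; E — Lopingian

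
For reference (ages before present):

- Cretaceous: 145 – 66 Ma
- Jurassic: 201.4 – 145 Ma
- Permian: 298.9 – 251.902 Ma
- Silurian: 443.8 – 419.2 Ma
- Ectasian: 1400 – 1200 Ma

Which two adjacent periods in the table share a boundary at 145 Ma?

Jurassic and Cretaceous

The Jurassic ends at 145 Ma and the Cretaceous begins at 145 Ma, so they share that boundary.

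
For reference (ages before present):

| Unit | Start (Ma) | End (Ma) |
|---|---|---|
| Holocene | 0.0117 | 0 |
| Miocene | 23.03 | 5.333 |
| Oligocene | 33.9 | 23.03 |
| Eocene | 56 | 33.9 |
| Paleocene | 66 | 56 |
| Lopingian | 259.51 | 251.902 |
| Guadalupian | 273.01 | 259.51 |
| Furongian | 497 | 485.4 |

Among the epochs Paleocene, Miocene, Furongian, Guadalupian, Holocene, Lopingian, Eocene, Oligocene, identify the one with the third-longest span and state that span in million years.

Start − end for each: Paleocene 66 − 56 = 10; Miocene 23.03 − 5.333 = 17.697; Furongian 497 − 485.4 = 11.6; Guadalupian 273.01 − 259.51 = 13.5; Holocene 0.0117 − 0 = 0.0117; Lopingian 259.51 − 251.902 = 7.608; Eocene 56 − 33.9 = 22.1; Oligocene 33.9 − 23.03 = 10.87.
Ranking these from longest: Eocene > Miocene > Guadalupian > Furongian > Oligocene > Paleocene > Lopingian > Holocene.
Position 3 in that ranking is Guadalupian, which lasted 13.5 Myr.

Guadalupian, 13.5 million years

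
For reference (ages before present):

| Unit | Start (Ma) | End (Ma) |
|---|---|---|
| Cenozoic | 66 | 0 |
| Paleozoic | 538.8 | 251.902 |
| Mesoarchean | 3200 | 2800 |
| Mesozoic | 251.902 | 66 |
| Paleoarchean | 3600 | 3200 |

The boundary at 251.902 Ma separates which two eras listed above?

The Paleozoic ends at 251.902 Ma and the Mesozoic begins at 251.902 Ma, so they share that boundary.

Paleozoic and Mesozoic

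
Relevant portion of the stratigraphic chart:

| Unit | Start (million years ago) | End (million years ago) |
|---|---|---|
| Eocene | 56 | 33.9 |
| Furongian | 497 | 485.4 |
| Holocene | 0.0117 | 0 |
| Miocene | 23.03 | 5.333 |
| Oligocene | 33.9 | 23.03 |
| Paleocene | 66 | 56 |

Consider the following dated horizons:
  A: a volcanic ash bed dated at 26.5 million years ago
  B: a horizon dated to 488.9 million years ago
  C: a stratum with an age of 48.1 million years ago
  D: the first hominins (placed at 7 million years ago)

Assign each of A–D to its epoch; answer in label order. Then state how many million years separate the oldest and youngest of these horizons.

A — Oligocene; B — Furongian; C — Eocene; D — Miocene; span 481.9 million years

A: 26.5 Ma lies in 33.9–23.03 Ma, so Oligocene.
B: 488.9 Ma lies in 497–485.4 Ma, so Furongian.
C: 48.1 Ma lies in 56–33.9 Ma, so Eocene.
D: 7 Ma lies in 23.03–5.333 Ma, so Miocene.
Oldest = 488.9 Ma, youngest = 7 Ma → span 481.9 Myr.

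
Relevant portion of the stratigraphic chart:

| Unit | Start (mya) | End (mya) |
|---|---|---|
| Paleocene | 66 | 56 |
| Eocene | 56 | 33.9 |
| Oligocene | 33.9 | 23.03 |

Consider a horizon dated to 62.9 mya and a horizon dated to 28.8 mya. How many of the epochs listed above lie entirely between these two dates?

62.9 Ma sits inside the Paleocene (66–56) and 28.8 Ma inside the Oligocene (33.9–23.03); neither of those is wholly between the two dates.
The listed epochs lying completely between them are Eocene — 1 in all.

1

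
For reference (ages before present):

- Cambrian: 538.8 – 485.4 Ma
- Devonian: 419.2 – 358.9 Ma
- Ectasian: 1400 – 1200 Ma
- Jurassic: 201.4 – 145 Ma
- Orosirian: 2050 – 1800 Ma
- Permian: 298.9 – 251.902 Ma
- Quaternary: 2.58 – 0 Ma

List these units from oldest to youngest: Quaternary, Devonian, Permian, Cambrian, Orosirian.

Orosirian, then Cambrian, then Devonian, then Permian, then Quaternary

The oldest of these is Orosirian (starts 2050 Ma) and the youngest is Quaternary (ends 0 Ma).
In between, by decreasing start age: Cambrian (538.8), Devonian (419.2), Permian (298.9).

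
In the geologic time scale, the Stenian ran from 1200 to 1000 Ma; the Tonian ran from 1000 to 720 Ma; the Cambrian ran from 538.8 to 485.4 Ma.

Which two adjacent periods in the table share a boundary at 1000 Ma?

Stenian and Tonian

The Stenian ends at 1000 Ma and the Tonian begins at 1000 Ma, so they share that boundary.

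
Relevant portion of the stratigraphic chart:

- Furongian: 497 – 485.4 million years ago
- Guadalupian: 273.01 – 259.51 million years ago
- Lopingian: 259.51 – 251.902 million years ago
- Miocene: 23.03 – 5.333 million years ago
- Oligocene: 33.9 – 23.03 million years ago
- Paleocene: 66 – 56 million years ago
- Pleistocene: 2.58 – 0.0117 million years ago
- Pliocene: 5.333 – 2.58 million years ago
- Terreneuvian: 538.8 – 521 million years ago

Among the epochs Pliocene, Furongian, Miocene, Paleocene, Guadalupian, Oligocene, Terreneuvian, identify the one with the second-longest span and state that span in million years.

Start − end for each: Pliocene 5.333 − 2.58 = 2.753; Furongian 497 − 485.4 = 11.6; Miocene 23.03 − 5.333 = 17.697; Paleocene 66 − 56 = 10; Guadalupian 273.01 − 259.51 = 13.5; Oligocene 33.9 − 23.03 = 10.87; Terreneuvian 538.8 − 521 = 17.8.
Ranking these from longest: Terreneuvian > Miocene > Guadalupian > Furongian > Oligocene > Paleocene > Pliocene.
Position 2 in that ranking is Miocene, which lasted 17.697 Myr.

Miocene, 17.697 million years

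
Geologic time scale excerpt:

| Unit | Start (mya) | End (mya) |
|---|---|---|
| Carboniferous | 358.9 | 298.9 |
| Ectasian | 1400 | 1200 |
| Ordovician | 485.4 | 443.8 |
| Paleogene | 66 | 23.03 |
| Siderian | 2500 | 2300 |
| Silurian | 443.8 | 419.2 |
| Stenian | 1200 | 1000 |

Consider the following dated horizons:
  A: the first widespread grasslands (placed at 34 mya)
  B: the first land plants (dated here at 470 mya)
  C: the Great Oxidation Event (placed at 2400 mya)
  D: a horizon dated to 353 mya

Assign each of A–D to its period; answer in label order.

A — Paleogene; B — Ordovician; C — Siderian; D — Carboniferous

Match each age against the start–end ranges in the excerpt: A = 34 Ma → Paleogene (66–23.03); B = 470 Ma → Ordovician (485.4–443.8); C = 2400 Ma → Siderian (2500–2300); D = 353 Ma → Carboniferous (358.9–298.9).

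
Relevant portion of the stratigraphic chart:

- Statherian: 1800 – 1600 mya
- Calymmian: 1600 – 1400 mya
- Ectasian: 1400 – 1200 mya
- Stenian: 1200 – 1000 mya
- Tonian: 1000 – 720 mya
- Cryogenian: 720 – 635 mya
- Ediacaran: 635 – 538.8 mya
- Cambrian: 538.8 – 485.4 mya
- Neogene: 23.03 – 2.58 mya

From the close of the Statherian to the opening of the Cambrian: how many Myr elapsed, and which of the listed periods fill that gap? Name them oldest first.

1061.2 million years; Calymmian, Ectasian, Stenian, Tonian, Cryogenian, Ediacaran

The Statherian closes at 1600 Ma and the Cambrian opens at 538.8 Ma, so the interval is 1600 − 538.8 = 1061.2 Myr.
A period fits inside if it starts at or after 1600 Ma and ends at or before 538.8 Ma; oldest first that gives Calymmian, Ectasian, Stenian, Tonian, Cryogenian, Ediacaran.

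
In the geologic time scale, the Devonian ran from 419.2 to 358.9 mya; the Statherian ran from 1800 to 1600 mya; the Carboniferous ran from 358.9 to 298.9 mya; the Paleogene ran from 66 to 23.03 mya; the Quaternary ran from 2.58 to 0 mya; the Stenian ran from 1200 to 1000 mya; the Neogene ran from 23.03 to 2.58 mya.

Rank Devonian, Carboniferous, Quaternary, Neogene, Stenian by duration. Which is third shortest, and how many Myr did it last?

Start − end for each: Devonian 419.2 − 358.9 = 60.3; Carboniferous 358.9 − 298.9 = 60; Quaternary 2.58 − 0 = 2.58; Neogene 23.03 − 2.58 = 20.45; Stenian 1200 − 1000 = 200.
Ranking these from shortest: Quaternary < Neogene < Carboniferous < Devonian < Stenian.
Position 3 in that ranking is Carboniferous, which lasted 60 Myr.

Carboniferous, 60 million years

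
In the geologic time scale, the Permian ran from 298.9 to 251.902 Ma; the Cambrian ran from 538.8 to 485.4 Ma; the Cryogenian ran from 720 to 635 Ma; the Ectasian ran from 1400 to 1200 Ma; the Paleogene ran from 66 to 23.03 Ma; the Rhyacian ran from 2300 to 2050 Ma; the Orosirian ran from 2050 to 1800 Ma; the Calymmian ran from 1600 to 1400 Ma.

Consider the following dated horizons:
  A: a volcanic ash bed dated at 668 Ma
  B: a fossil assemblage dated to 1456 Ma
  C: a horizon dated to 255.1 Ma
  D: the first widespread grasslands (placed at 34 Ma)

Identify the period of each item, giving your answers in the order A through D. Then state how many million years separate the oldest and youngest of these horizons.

Match each age against the start–end ranges in the excerpt: A = 668 Ma → Cryogenian (720–635); B = 1456 Ma → Calymmian (1600–1400); C = 255.1 Ma → Permian (298.9–251.902); D = 34 Ma → Paleogene (66–23.03).
The largest age is 1456 Ma and the smallest is 34 Ma; their difference is 1422 Myr.

A — Cryogenian; B — Calymmian; C — Permian; D — Paleogene; span 1422 million years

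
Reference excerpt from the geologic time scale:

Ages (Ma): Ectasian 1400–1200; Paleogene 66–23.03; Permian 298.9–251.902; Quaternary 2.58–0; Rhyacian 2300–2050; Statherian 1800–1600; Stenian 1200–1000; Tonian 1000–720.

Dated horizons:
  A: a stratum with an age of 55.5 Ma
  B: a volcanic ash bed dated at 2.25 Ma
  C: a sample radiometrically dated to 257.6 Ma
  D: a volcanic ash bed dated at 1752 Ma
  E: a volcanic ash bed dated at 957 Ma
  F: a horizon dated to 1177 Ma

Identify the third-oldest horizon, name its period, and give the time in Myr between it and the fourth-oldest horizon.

Sorted oldest-first by Ma: D (1752), F (1177), E (957), C (257.6), A (55.5), B (2.25).
The third oldest is E at 957 Ma, which lies in 1000–720 Ma: the Tonian.
The fourth oldest is C at 257.6 Ma; separation = |957 − 257.6| = 699.4 Myr.

E, in the Tonian; 699.4 million years to C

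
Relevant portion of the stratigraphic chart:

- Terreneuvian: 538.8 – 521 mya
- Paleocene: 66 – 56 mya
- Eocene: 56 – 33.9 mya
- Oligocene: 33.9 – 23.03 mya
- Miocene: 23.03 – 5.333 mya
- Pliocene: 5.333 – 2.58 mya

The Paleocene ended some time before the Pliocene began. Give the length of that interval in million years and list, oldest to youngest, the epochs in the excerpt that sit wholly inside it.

End of Paleocene = 56 Ma; start of Pliocene = 5.333 Ma.
Gap = 56 − 5.333 = 50.667 Myr.
Epochs wholly inside 56–5.333 Ma: Eocene (56–33.9), Oligocene (33.9–23.03), Miocene (23.03–5.333).

50.667 million years; Eocene, Oligocene, Miocene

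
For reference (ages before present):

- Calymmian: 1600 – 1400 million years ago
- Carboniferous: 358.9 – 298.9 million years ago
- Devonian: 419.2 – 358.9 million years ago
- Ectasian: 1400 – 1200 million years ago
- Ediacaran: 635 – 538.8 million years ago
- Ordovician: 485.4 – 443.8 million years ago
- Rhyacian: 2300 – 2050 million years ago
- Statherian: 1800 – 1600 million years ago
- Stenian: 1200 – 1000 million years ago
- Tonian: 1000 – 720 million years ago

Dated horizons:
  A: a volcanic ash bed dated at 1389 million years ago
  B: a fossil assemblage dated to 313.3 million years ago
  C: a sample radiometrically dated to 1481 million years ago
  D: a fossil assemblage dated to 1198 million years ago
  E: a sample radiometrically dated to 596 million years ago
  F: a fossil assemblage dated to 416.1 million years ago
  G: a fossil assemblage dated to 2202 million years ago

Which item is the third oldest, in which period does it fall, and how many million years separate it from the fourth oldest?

A, in the Ectasian; 191 million years to D

Larger Ma means older, so oldest first: G 2202 > C 1481 > A 1389 > D 1198 > E 596 > F 416.1 > B 313.3.
Counting 3 along gives A (1389 Ma); the excerpt puts that inside the Ectasian, 1400–1200 Ma.
Next in line is D (1198 Ma), and 1389 − 1198 = 191 Myr.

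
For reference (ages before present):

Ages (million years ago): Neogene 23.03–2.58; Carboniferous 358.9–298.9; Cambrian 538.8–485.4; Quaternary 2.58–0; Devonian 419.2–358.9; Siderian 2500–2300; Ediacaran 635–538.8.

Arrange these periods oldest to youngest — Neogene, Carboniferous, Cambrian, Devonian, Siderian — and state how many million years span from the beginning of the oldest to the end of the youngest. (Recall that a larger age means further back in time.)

Siderian → Cambrian → Devonian → Carboniferous → Neogene; total span 2497.42 Myr

From the excerpt: Neogene 23.03–2.58; Carboniferous 358.9–298.9; Cambrian 538.8–485.4; Devonian 419.2–358.9; Siderian 2500–2300 (Ma).
Larger Ma is earlier, so the oldest is Siderian and the youngest is Neogene; oldest to youngest: Siderian, Cambrian, Devonian, Carboniferous, Neogene.
Oldest start 2500 minus youngest end 2.58 gives 2497.42 Myr overall.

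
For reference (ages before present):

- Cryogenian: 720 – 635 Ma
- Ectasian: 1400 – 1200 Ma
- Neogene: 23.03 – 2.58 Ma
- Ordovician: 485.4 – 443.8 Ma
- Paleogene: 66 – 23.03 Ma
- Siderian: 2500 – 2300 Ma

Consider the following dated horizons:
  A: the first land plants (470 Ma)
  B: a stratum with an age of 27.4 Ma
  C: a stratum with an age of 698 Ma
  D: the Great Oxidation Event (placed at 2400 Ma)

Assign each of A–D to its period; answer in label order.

A — Ordovician; B — Paleogene; C — Cryogenian; D — Siderian

A: 470 Ma lies in 485.4–443.8 Ma, so Ordovician.
B: 27.4 Ma lies in 66–23.03 Ma, so Paleogene.
C: 698 Ma lies in 720–635 Ma, so Cryogenian.
D: 2400 Ma lies in 2500–2300 Ma, so Siderian.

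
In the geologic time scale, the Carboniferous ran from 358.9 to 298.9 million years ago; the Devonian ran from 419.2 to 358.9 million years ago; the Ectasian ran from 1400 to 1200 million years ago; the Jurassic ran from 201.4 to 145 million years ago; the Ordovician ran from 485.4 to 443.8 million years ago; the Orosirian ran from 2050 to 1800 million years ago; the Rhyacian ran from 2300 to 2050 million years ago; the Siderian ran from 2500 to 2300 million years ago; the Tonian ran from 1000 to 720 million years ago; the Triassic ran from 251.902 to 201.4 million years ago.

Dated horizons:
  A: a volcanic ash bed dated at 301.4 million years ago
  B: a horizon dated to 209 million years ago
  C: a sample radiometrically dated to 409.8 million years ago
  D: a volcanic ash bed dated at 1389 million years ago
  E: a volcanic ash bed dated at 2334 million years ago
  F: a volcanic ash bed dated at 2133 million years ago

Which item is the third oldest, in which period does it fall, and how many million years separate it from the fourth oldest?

D, in the Ectasian; 979.2 million years to C

Larger Ma means older, so oldest first: E 2334 > F 2133 > D 1389 > C 409.8 > A 301.4 > B 209.
Counting 3 along gives D (1389 Ma); the excerpt puts that inside the Ectasian, 1400–1200 Ma.
Next in line is C (409.8 Ma), and 1389 − 409.8 = 979.2 Myr.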